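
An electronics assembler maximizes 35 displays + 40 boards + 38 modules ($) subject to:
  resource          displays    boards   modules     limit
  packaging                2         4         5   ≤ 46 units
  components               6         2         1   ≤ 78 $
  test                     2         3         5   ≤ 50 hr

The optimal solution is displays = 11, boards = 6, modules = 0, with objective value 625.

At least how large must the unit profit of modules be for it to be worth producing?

Binding: packaging and components. Non-binding: test (10 unused).
Since test is not tight, its dual is 0.
Dual feasibility on the basic columns requires 2·y_packaging + 6·y_components = 35, 4·y_packaging + 2·y_components = 40.
→ y_packaging = 8.5 and y_components = 3.
modules enters the basis when its profit ≥ yᵀa₃ = 8.5·5 + 3·1 = 45.5.

45.5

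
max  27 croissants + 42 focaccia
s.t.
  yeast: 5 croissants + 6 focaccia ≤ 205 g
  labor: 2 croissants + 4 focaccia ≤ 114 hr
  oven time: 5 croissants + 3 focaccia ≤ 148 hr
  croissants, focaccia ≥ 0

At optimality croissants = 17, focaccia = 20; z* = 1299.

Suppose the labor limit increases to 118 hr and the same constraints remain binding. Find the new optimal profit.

Check each constraint at x*: yeast 205/205 (tight); labor 114/114 (tight); oven time 145/148 (slack 3).
Slack constraints have shadow price 0 (complementary slackness).
Dual feasibility on the basic columns requires 5·y_yeast + 2·y_labor = 27, 6·y_yeast + 4·y_labor = 42.
→ y_yeast = 3 and y_labor = 6.
Δz = y_labor·Δb = 6 × (4) = 24, so new z* = 1299 + 24 = 1323.

1323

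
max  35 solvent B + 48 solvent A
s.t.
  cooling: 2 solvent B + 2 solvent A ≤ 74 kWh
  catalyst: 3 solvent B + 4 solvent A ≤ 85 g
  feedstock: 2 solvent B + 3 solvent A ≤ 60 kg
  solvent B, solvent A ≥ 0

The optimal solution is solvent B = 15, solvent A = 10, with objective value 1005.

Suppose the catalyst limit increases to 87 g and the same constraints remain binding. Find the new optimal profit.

1023

Binding: catalyst and feedstock. Non-binding: cooling (24 unused).
Since cooling is not tight, its dual is 0.
From A_Bᵀ y = c: 3·y_catalyst + 2·y_feedstock = 35; 4·y_catalyst + 3·y_feedstock = 48.
This yields shadow prices y_catalyst = 9, y_feedstock = 4.
Δz = y_catalyst·Δb = 9 × (2) = 18, so new z* = 1005 + 18 = 1023.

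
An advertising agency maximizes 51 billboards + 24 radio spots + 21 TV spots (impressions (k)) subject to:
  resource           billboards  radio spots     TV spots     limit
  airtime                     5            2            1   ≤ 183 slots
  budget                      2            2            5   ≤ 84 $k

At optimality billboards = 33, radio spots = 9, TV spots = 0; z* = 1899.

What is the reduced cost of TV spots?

-3

Check each constraint at x*: airtime 183/183 (tight); budget 84/84 (tight).
Dual feasibility on the basic columns requires 5·y_airtime + 2·y_budget = 51, 2·y_airtime + 2·y_budget = 24.
→ y_airtime = 9 and y_budget = 3.
Reduced cost of TV spots: c₃ − yᵀa₃ = 21 − (9·1 + 3·5) = 21 − 24 = -3.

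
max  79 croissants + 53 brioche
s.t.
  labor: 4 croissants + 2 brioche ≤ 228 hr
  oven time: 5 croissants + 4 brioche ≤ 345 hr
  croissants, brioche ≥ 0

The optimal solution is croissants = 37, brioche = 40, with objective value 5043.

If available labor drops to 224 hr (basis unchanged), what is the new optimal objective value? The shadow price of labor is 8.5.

5009

Δb = -4, so new z* = 5043 + (8.5)·(-4) = 5043 − 34 = 5009.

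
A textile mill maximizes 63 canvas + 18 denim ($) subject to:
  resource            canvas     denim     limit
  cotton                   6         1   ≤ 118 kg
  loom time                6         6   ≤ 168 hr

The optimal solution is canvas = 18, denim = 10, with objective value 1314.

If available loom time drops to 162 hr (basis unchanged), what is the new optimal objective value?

1305

At the optimum: cotton uses 118 of 118 (binding); loom time uses 168 of 168 (binding).
The binding rows give the dual system: 6·y_cotton + 6·y_loom time = 63 and 1·y_cotton + 6·y_loom time = 18.
→ y_cotton = 9 and y_loom time = 1.5.
Δz = y_loom time·Δb = 1.5 × (-6) = -9, so new z* = 1314 − 9 = 1305.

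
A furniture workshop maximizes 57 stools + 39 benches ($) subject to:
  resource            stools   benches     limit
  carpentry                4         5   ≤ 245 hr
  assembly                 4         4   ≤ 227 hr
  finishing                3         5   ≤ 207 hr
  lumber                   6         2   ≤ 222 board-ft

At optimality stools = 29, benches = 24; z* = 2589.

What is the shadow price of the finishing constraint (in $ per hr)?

At the optimum: carpentry uses 236 of 245 (slack = 9); assembly uses 212 of 227 (slack = 15); finishing uses 207 of 207 (binding); lumber uses 222 of 222 (binding).
By complementary slackness, y = 0 for the non-binding constraints.
From A_Bᵀ y = c: 3·y_finishing + 6·y_lumber = 57; 5·y_finishing + 2·y_lumber = 39.
Solving: y_finishing = 5, y_lumber = 7.
Shadow price of finishing = 5.

5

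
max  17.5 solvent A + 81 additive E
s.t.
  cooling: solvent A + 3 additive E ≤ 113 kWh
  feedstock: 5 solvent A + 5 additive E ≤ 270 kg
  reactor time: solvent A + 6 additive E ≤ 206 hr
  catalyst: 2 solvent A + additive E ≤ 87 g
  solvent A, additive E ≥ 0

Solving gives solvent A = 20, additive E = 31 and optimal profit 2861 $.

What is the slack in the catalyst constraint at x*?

16

catalyst used = 2·20 + 1·31 = 71; slack = 87 − 71 = 16.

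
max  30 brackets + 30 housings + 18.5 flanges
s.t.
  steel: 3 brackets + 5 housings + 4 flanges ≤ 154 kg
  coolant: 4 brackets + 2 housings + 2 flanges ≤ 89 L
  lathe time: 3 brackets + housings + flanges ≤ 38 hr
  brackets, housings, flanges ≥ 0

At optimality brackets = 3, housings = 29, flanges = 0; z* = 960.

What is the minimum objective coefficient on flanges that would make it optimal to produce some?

Binding: steel and lathe time. Non-binding: coolant (19 unused).
Slack constraints have shadow price 0 (complementary slackness).
From A_Bᵀ y = c: 3·y_steel + 3·y_lathe time = 30; 5·y_steel + 1·y_lathe time = 30.
→ y_steel = 5 and y_lathe time = 5.
flanges enters the basis when its profit ≥ yᵀa₃ = 5·4 + 5·1 = 25.

25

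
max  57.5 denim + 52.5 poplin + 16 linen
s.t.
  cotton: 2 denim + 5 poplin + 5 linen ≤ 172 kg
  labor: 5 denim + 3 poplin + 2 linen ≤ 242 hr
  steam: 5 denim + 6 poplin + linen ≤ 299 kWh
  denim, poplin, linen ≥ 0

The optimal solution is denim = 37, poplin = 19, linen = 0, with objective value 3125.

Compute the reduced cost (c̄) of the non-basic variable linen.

-1

Check each constraint at x*: cotton 169/172 (slack 3); labor 242/242 (tight); steam 299/299 (tight).
By complementary slackness, y = 0 for the non-binding constraint.
From A_Bᵀ y = c: 5·y_labor + 5·y_steam = 57.5; 3·y_labor + 6·y_steam = 52.5.
Solving: y_labor = 5.5, y_steam = 6.
Reduced cost of linen: c₃ − yᵀa₃ = 16 − (5.5·2 + 6·1) = 16 − 17 = -1.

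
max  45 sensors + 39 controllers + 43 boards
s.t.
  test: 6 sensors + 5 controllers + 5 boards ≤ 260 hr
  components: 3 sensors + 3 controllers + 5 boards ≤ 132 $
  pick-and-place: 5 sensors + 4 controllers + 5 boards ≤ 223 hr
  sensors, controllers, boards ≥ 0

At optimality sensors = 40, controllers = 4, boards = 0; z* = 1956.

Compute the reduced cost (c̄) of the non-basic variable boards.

Check each constraint at x*: test 260/260 (tight); components 132/132 (tight); pick-and-place 216/223 (slack 7).
By complementary slackness, y = 0 for the non-binding constraint.
From A_Bᵀ y = c: 6·y_test + 3·y_components = 45; 5·y_test + 3·y_components = 39.
→ y_test = 6 and y_components = 3.
Reduced cost of boards: c₃ − yᵀa₃ = 43 − (6·5 + 3·5) = 43 − 45 = -2.

-2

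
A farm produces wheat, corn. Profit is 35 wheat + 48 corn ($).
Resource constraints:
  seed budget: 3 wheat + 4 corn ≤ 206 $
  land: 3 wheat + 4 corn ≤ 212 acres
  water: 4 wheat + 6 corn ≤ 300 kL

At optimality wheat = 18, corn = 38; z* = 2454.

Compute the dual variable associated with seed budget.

9

Check each constraint at x*: seed budget 206/206 (tight); land 206/212 (slack 6); water 300/300 (tight).
Since land is not tight, its dual is 0.
The binding rows give the dual system: 3·y_seed budget + 4·y_water = 35 and 4·y_seed budget + 6·y_water = 48.
This yields shadow prices y_seed budget = 9, y_water = 2.
Shadow price of seed budget = 9.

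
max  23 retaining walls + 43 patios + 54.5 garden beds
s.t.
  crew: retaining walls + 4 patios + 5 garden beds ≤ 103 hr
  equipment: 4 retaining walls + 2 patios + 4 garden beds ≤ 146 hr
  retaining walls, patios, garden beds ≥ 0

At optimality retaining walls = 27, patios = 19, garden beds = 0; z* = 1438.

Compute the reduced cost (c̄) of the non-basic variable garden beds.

-4.5

Check each constraint at x*: crew 103/103 (tight); equipment 146/146 (tight).
The binding rows give the dual system: 1·y_crew + 4·y_equipment = 23 and 4·y_crew + 2·y_equipment = 43.
This yields shadow prices y_crew = 9, y_equipment = 3.5.
Reduced cost of garden beds: c₃ − yᵀa₃ = 54.5 − (9·5 + 3.5·4) = 54.5 − 59 = -4.5.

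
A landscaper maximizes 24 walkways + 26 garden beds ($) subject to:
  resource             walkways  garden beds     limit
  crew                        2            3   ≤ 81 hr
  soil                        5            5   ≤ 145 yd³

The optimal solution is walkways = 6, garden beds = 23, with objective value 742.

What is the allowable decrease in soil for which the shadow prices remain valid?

10

Binding constraints: crew, soil. The basis is B = [[2,3],[5,5]] with det -5.
Per unit decrease in soil, x* moves by d = (-0.6, 0.4).
The basis stays optimal until walkways reaches 0; allowable decrease = 10 yd³.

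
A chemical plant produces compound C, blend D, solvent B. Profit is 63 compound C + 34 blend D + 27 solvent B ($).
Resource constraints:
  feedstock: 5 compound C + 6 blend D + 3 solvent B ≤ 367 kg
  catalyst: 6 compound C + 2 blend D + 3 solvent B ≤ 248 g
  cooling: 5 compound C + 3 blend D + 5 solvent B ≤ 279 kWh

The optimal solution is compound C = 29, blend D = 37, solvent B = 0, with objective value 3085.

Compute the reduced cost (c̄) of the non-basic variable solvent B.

Binding: feedstock and catalyst. Non-binding: cooling (23 unused).
Slack constraints have shadow price 0 (complementary slackness).
The binding rows give the dual system: 5·y_feedstock + 6·y_catalyst = 63 and 6·y_feedstock + 2·y_catalyst = 34.
Solving: y_feedstock = 3, y_catalyst = 8.
Reduced cost of solvent B: c₃ − yᵀa₃ = 27 − (3·3 + 8·3) = 27 − 33 = -6.

-6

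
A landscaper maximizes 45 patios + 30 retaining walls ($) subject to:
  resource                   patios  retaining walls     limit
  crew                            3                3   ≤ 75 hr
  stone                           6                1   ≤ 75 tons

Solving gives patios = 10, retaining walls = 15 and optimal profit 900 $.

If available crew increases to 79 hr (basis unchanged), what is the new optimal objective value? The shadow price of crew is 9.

936

Δb = 4, so new z* = 900 + (9)·(4) = 900 + 36 = 936.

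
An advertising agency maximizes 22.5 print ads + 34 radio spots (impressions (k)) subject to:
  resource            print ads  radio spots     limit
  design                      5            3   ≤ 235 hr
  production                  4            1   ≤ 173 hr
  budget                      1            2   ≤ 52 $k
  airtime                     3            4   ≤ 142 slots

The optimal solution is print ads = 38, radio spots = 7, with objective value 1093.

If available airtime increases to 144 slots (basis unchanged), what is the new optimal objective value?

Check each constraint at x*: design 211/235 (slack 24); production 159/173 (slack 14); budget 52/52 (tight); airtime 142/142 (tight).
Slack constraints have shadow price 0 (complementary slackness).
Dual feasibility on the basic columns requires 1·y_budget + 3·y_airtime = 22.5, 2·y_budget + 4·y_airtime = 34.
→ y_budget = 6 and y_airtime = 5.5.
Δz = y_airtime·Δb = 5.5 × (2) = 11, so new z* = 1093 + 11 = 1104.

1104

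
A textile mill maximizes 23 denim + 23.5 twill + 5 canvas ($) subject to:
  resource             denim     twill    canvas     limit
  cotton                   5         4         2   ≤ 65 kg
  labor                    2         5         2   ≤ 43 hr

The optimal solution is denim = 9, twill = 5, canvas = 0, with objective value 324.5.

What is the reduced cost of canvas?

-6

At the optimum: cotton uses 65 of 65 (binding); labor uses 43 of 43 (binding).
From A_Bᵀ y = c: 5·y_cotton + 2·y_labor = 23; 4·y_cotton + 5·y_labor = 23.5.
Solving: y_cotton = 4, y_labor = 1.5.
Reduced cost of canvas: c₃ − yᵀa₃ = 5 − (4·2 + 1.5·2) = 5 − 11 = -6.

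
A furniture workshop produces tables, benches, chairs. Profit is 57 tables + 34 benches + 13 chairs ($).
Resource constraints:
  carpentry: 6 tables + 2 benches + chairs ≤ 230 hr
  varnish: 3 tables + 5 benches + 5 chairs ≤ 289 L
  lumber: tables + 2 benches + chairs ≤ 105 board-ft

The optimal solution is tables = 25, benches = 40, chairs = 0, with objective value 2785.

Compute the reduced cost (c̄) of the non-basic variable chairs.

Binding: carpentry and lumber. Non-binding: varnish (14 unused).
Slack constraints have shadow price 0 (complementary slackness).
Dual feasibility on the basic columns requires 6·y_carpentry + 1·y_lumber = 57, 2·y_carpentry + 2·y_lumber = 34.
→ y_carpentry = 8 and y_lumber = 9.
Reduced cost of chairs: c₃ − yᵀa₃ = 13 − (8·1 + 9·1) = 13 − 17 = -4.

-4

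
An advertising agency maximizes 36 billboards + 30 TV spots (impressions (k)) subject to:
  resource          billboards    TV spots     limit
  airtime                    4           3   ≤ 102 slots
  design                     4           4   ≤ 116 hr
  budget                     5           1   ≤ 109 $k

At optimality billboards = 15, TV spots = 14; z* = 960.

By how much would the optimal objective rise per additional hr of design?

Binding: airtime and design. Non-binding: budget (20 unused).
Since budget is not tight, its dual is 0.
From A_Bᵀ y = c: 4·y_airtime + 4·y_design = 36; 3·y_airtime + 4·y_design = 30.
Solving: y_airtime = 6, y_design = 3.
Shadow price of design = 3.

3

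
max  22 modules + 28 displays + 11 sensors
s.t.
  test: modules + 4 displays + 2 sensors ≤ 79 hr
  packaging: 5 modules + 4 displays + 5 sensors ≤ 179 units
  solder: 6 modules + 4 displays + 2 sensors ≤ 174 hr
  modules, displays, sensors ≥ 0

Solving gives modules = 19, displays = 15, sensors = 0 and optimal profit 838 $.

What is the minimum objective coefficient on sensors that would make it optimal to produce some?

14

Binding: test and solder. Non-binding: packaging (24 unused).
By complementary slackness, y = 0 for the non-binding constraint.
The binding rows give the dual system: 1·y_test + 6·y_solder = 22 and 4·y_test + 4·y_solder = 28.
This yields shadow prices y_test = 4, y_solder = 3.
sensors enters the basis when its profit ≥ yᵀa₃ = 4·2 + 3·2 = 14.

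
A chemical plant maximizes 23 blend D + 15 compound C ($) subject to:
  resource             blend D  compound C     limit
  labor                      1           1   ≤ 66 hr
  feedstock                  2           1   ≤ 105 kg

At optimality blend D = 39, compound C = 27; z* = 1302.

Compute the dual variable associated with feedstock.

At the optimum: labor uses 66 of 66 (binding); feedstock uses 105 of 105 (binding).
From A_Bᵀ y = c: 1·y_labor + 2·y_feedstock = 23; 1·y_labor + 1·y_feedstock = 15.
Solving: y_labor = 7, y_feedstock = 8.
Shadow price of feedstock = 8.

8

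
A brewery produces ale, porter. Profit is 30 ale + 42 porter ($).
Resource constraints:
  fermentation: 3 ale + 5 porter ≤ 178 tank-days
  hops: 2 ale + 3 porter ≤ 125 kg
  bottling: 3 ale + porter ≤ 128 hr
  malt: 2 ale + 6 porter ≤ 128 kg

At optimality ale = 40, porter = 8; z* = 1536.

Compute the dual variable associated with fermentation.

0

Binding: bottling and malt. Non-binding: fermentation (18 unused), hops (21 unused).
By complementary slackness, y = 0 for the non-binding constraints.
The binding rows give the dual system: 3·y_bottling + 2·y_malt = 30 and 1·y_bottling + 6·y_malt = 42.
This yields shadow prices y_bottling = 6, y_malt = 6.
Shadow price of fermentation = 0.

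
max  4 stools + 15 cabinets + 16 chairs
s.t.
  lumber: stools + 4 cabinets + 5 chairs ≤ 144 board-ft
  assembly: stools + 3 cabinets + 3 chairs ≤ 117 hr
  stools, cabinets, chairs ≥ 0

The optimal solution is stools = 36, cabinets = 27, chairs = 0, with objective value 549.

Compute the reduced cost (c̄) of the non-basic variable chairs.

Check each constraint at x*: lumber 144/144 (tight); assembly 117/117 (tight).
From A_Bᵀ y = c: 1·y_lumber + 1·y_assembly = 4; 4·y_lumber + 3·y_assembly = 15.
Solving: y_lumber = 3, y_assembly = 1.
Reduced cost of chairs: c₃ − yᵀa₃ = 16 − (3·5 + 1·3) = 16 − 18 = -2.

-2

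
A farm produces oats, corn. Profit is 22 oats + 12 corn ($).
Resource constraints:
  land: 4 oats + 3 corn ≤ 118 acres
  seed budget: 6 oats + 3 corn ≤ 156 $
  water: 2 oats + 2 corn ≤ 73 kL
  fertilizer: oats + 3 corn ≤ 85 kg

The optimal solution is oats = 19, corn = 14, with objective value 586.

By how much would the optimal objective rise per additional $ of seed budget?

Check each constraint at x*: land 118/118 (tight); seed budget 156/156 (tight); water 66/73 (slack 7); fertilizer 61/85 (slack 24).
Since water, fertilizer are not tight, their duals are 0.
Dual feasibility on the basic columns requires 4·y_land + 6·y_seed budget = 22, 3·y_land + 3·y_seed budget = 12.
→ y_land = 1 and y_seed budget = 3.
Shadow price of seed budget = 3.

3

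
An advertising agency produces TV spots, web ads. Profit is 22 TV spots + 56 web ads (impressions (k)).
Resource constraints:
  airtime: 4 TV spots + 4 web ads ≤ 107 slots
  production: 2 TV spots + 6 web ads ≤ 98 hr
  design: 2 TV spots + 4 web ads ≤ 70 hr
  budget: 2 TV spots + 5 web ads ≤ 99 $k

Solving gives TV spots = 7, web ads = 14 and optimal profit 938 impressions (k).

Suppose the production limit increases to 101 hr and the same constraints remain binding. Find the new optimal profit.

At the optimum: airtime uses 84 of 107 (slack = 23); production uses 98 of 98 (binding); design uses 70 of 70 (binding); budget uses 84 of 99 (slack = 15).
By complementary slackness, y = 0 for the non-binding constraints.
Dual feasibility on the basic columns requires 2·y_production + 2·y_design = 22, 6·y_production + 4·y_design = 56.
This yields shadow prices y_production = 6, y_design = 5.
Δz = y_production·Δb = 6 × (3) = 18, so new z* = 938 + 18 = 956.

956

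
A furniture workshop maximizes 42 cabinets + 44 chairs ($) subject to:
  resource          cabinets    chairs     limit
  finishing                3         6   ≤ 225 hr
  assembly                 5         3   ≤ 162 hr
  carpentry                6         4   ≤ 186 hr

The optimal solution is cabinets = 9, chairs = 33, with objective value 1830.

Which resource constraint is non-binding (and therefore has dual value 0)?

finishing: 225/225 (binding)
assembly: 144/162 (slack 18)
carpentry: 186/186 (binding)
By complementary slackness, a constraint with positive slack has shadow price 0 → assembly.

assembly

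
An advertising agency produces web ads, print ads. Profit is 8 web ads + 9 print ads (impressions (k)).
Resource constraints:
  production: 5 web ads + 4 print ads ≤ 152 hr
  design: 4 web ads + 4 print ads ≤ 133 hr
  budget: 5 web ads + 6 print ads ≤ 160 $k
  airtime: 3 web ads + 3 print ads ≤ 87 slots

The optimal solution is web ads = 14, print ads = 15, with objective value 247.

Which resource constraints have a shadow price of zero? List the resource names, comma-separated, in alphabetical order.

design, production

production: 130/152 (slack 22)
design: 116/133 (slack 17)
budget: 160/160 (binding)
airtime: 87/87 (binding)
By complementary slackness, a constraint with positive slack has shadow price 0 → design, production.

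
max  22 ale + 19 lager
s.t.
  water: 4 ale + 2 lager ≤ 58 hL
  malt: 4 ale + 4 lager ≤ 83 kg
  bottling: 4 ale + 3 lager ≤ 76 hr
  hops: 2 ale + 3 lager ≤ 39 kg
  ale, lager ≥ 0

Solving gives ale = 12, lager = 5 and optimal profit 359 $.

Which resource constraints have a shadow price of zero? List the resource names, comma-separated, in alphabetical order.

bottling, malt

water: 58/58 (binding)
malt: 68/83 (slack 15)
bottling: 63/76 (slack 13)
hops: 39/39 (binding)
By complementary slackness, a constraint with positive slack has shadow price 0 → bottling, malt.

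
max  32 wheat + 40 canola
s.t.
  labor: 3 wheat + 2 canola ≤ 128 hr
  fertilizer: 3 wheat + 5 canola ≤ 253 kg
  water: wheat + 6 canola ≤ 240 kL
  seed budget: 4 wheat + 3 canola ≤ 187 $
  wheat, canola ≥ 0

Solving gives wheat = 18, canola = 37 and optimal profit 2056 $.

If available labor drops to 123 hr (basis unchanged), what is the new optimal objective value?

2008.5

At the optimum: labor uses 128 of 128 (binding); fertilizer uses 239 of 253 (slack = 14); water uses 240 of 240 (binding); seed budget uses 183 of 187 (slack = 4).
By complementary slackness, y = 0 for the non-binding constraints.
The binding rows give the dual system: 3·y_labor + 1·y_water = 32 and 2·y_labor + 6·y_water = 40.
Solving: y_labor = 9.5, y_water = 3.5.
Δz = y_labor·Δb = 9.5 × (-5) = -47.5, so new z* = 2056 − 47.5 = 2008.5.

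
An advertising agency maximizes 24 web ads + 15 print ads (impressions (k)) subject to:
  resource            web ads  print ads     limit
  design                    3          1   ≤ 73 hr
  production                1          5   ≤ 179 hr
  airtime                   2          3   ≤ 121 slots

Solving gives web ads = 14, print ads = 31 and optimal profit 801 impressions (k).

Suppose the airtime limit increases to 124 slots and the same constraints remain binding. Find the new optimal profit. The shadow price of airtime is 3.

810

Δb = 3, so new z* = 801 + (3)·(3) = 801 + 9 = 810.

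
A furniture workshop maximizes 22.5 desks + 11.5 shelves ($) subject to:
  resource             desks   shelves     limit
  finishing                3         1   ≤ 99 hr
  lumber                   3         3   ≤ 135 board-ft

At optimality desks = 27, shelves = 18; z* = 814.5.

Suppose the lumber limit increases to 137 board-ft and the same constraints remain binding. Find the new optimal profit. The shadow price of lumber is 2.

818.5

Δb = 2, so new z* = 814.5 + (2)·(2) = 814.5 + 4 = 818.5.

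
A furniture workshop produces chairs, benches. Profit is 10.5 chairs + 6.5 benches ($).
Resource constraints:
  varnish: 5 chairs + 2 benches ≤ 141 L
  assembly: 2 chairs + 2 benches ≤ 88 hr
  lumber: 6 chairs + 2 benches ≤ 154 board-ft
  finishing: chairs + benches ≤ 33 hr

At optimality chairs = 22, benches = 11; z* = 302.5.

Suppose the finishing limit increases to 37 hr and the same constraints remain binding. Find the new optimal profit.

Check each constraint at x*: varnish 132/141 (slack 9); assembly 66/88 (slack 22); lumber 154/154 (tight); finishing 33/33 (tight).
By complementary slackness, y = 0 for the non-binding constraints.
From A_Bᵀ y = c: 6·y_lumber + 1·y_finishing = 10.5; 2·y_lumber + 1·y_finishing = 6.5.
Solving: y_lumber = 1, y_finishing = 4.5.
Δz = y_finishing·Δb = 4.5 × (4) = 18, so new z* = 302.5 + 18 = 320.5.

320.5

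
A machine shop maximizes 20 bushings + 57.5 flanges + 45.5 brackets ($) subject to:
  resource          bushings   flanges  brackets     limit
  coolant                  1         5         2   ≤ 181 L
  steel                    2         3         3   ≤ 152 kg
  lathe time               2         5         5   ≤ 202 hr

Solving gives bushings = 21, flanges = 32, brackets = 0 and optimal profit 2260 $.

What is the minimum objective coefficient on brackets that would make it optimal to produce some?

Binding: coolant and lathe time. Non-binding: steel (14 unused).
Since steel is not tight, its dual is 0.
Dual feasibility on the basic columns requires 1·y_coolant + 2·y_lathe time = 20, 5·y_coolant + 5·y_lathe time = 57.5.
Solving: y_coolant = 3, y_lathe time = 8.5.
brackets enters the basis when its profit ≥ yᵀa₃ = 3·2 + 8.5·5 = 48.5.

48.5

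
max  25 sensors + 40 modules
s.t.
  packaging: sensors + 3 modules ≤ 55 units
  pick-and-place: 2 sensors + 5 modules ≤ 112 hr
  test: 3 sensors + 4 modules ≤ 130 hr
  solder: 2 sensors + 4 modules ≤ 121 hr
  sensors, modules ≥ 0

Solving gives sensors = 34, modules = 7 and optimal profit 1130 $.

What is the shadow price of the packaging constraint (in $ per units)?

At the optimum: packaging uses 55 of 55 (binding); pick-and-place uses 103 of 112 (slack = 9); test uses 130 of 130 (binding); solder uses 96 of 121 (slack = 25).
Since pick-and-place, solder are not tight, their duals are 0.
Dual feasibility on the basic columns requires 1·y_packaging + 3·y_test = 25, 3·y_packaging + 4·y_test = 40.
Solving: y_packaging = 4, y_test = 7.
Shadow price of packaging = 4.

4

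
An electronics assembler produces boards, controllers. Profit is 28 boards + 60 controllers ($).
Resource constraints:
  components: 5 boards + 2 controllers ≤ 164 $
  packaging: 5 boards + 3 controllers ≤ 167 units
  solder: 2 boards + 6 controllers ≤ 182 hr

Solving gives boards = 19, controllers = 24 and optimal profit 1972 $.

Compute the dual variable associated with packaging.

2

At the optimum: components uses 143 of 164 (slack = 21); packaging uses 167 of 167 (binding); solder uses 182 of 182 (binding).
By complementary slackness, y = 0 for the non-binding constraint.
Dual feasibility on the basic columns requires 5·y_packaging + 2·y_solder = 28, 3·y_packaging + 6·y_solder = 60.
→ y_packaging = 2 and y_solder = 9.
Shadow price of packaging = 2.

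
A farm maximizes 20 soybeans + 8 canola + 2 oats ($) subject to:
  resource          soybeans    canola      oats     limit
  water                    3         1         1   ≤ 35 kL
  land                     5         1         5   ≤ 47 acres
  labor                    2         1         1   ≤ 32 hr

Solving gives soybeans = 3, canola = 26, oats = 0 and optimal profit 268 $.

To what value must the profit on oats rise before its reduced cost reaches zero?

At the optimum: water uses 35 of 35 (binding); land uses 41 of 47 (slack = 6); labor uses 32 of 32 (binding).
Since land is not tight, its dual is 0.
The binding rows give the dual system: 3·y_water + 2·y_labor = 20 and 1·y_water + 1·y_labor = 8.
→ y_water = 4 and y_labor = 4.
oats enters the basis when its profit ≥ yᵀa₃ = 4·1 + 4·1 = 8.

8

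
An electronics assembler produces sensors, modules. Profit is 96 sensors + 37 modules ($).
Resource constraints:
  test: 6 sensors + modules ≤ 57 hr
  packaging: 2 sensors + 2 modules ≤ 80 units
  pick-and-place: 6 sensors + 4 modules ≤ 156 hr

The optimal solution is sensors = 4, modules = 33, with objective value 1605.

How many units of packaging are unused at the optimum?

packaging used = 2·4 + 2·33 = 74; slack = 80 − 74 = 6.

6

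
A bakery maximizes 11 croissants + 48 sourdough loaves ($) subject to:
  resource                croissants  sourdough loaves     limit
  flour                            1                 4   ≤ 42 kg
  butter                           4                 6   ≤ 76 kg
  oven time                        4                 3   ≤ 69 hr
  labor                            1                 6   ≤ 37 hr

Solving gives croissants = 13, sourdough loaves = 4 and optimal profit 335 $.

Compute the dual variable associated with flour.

At the optimum: flour uses 29 of 42 (slack = 13); butter uses 76 of 76 (binding); oven time uses 64 of 69 (slack = 5); labor uses 37 of 37 (binding).
Since flour, oven time are not tight, their duals are 0.
The binding rows give the dual system: 4·y_butter + 1·y_labor = 11 and 6·y_butter + 6·y_labor = 48.
This yields shadow prices y_butter = 1, y_labor = 7.
Shadow price of flour = 0.

0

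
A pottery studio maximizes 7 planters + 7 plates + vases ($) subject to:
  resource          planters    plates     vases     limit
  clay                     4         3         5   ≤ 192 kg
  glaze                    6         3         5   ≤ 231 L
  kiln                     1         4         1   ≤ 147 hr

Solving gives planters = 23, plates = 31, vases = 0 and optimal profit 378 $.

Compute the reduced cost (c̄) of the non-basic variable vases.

-5

Check each constraint at x*: clay 185/192 (slack 7); glaze 231/231 (tight); kiln 147/147 (tight).
Slack constraints have shadow price 0 (complementary slackness).
From A_Bᵀ y = c: 6·y_glaze + 1·y_kiln = 7; 3·y_glaze + 4·y_kiln = 7.
Solving: y_glaze = 1, y_kiln = 1.
Reduced cost of vases: c₃ − yᵀa₃ = 1 − (1·5 + 1·1) = 1 − 6 = -5.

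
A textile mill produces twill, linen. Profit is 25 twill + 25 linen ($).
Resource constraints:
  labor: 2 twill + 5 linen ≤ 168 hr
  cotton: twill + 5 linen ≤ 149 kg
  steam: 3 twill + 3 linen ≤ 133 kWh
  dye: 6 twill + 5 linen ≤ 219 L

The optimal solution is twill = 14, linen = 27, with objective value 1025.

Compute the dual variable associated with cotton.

At the optimum: labor uses 163 of 168 (slack = 5); cotton uses 149 of 149 (binding); steam uses 123 of 133 (slack = 10); dye uses 219 of 219 (binding).
Since labor, steam are not tight, their duals are 0.
From A_Bᵀ y = c: 1·y_cotton + 6·y_dye = 25; 5·y_cotton + 5·y_dye = 25.
Solving: y_cotton = 1, y_dye = 4.
Shadow price of cotton = 1.

1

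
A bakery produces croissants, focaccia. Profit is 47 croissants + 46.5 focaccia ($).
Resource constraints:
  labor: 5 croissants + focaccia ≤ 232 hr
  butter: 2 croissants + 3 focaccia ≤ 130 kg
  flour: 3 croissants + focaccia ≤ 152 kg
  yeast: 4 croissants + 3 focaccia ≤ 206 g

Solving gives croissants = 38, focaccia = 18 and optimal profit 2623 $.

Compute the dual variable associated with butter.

7.5

At the optimum: labor uses 208 of 232 (slack = 24); butter uses 130 of 130 (binding); flour uses 132 of 152 (slack = 20); yeast uses 206 of 206 (binding).
By complementary slackness, y = 0 for the non-binding constraints.
From A_Bᵀ y = c: 2·y_butter + 4·y_yeast = 47; 3·y_butter + 3·y_yeast = 46.5.
→ y_butter = 7.5 and y_yeast = 8.
Shadow price of butter = 7.5.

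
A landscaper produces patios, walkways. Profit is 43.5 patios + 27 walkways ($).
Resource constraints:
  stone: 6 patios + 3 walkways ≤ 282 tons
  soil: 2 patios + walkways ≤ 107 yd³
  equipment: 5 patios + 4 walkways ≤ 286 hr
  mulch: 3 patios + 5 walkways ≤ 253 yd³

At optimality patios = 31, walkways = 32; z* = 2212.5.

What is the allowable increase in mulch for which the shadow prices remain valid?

7

Binding constraints: stone, mulch. The basis is B = [[6,3],[3,5]] with det 21.
Per unit increase in mulch, x* moves by d = (-0.1429, 0.2857).
The basis stays optimal until equipment becomes binding; allowable increase = 7 yd³.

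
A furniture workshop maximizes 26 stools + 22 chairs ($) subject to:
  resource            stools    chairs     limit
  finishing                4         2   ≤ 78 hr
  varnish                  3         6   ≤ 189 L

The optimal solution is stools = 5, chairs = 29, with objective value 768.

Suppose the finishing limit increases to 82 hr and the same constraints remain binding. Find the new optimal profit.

788

At the optimum: finishing uses 78 of 78 (binding); varnish uses 189 of 189 (binding).
The binding rows give the dual system: 4·y_finishing + 3·y_varnish = 26 and 2·y_finishing + 6·y_varnish = 22.
This yields shadow prices y_finishing = 5, y_varnish = 2.
Δz = y_finishing·Δb = 5 × (4) = 20, so new z* = 768 + 20 = 788.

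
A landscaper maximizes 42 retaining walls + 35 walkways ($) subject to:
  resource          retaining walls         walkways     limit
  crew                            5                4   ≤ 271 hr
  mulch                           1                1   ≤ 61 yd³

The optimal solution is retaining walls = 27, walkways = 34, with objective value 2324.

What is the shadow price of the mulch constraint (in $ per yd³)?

Both crew and mulch are binding at x*.
From A_Bᵀ y = c: 5·y_crew + 1·y_mulch = 42; 4·y_crew + 1·y_mulch = 35.
This yields shadow prices y_crew = 7, y_mulch = 7.
Shadow price of mulch = 7.

7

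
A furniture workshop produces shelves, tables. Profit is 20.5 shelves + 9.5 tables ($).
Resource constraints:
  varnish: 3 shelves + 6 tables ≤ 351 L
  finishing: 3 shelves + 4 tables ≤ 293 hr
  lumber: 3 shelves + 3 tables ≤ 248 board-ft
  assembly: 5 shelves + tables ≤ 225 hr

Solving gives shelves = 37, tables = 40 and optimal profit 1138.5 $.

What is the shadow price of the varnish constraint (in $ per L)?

At the optimum: varnish uses 351 of 351 (binding); finishing uses 271 of 293 (slack = 22); lumber uses 231 of 248 (slack = 17); assembly uses 225 of 225 (binding).
Since finishing, lumber are not tight, their duals are 0.
From A_Bᵀ y = c: 3·y_varnish + 5·y_assembly = 20.5; 6·y_varnish + 1·y_assembly = 9.5.
This yields shadow prices y_varnish = 1, y_assembly = 3.5.
Shadow price of varnish = 1.

1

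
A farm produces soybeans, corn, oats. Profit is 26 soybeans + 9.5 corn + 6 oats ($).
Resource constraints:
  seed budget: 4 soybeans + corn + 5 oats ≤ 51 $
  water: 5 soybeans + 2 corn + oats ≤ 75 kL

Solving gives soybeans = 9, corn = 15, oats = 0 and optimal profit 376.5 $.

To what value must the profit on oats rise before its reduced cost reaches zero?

Both seed budget and water are binding at x*.
The binding rows give the dual system: 4·y_seed budget + 5·y_water = 26 and 1·y_seed budget + 2·y_water = 9.5.
→ y_seed budget = 1.5 and y_water = 4.
oats enters the basis when its profit ≥ yᵀa₃ = 1.5·5 + 4·1 = 11.5.

11.5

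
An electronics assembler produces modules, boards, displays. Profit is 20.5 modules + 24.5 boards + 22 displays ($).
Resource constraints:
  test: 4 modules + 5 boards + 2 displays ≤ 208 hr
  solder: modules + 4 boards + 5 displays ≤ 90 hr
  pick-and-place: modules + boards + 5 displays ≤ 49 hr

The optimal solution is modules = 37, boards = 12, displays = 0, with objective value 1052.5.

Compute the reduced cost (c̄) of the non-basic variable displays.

Check each constraint at x*: test 208/208 (tight); solder 85/90 (slack 5); pick-and-place 49/49 (tight).
By complementary slackness, y = 0 for the non-binding constraint.
Dual feasibility on the basic columns requires 4·y_test + 1·y_pick-and-place = 20.5, 5·y_test + 1·y_pick-and-place = 24.5.
→ y_test = 4 and y_pick-and-place = 4.5.
Reduced cost of displays: c₃ − yᵀa₃ = 22 − (4·2 + 4.5·5) = 22 − 30.5 = -8.5.

-8.5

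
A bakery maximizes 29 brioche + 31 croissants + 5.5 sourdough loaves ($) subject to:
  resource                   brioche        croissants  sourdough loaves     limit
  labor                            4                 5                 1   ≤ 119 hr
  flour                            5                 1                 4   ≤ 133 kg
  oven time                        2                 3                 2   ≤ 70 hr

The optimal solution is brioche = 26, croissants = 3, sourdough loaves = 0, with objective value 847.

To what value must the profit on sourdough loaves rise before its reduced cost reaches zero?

10

At the optimum: labor uses 119 of 119 (binding); flour uses 133 of 133 (binding); oven time uses 61 of 70 (slack = 9).
Slack constraints have shadow price 0 (complementary slackness).
Dual feasibility on the basic columns requires 4·y_labor + 5·y_flour = 29, 5·y_labor + 1·y_flour = 31.
Solving: y_labor = 6, y_flour = 1.
sourdough loaves enters the basis when its profit ≥ yᵀa₃ = 6·1 + 1·4 = 10.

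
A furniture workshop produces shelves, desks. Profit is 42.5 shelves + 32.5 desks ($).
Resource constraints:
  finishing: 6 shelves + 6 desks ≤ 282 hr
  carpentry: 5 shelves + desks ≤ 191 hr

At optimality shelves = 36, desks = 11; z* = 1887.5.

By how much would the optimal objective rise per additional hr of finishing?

5

At the optimum: finishing uses 282 of 282 (binding); carpentry uses 191 of 191 (binding).
The binding rows give the dual system: 6·y_finishing + 5·y_carpentry = 42.5 and 6·y_finishing + 1·y_carpentry = 32.5.
Solving: y_finishing = 5, y_carpentry = 2.5.
Shadow price of finishing = 5.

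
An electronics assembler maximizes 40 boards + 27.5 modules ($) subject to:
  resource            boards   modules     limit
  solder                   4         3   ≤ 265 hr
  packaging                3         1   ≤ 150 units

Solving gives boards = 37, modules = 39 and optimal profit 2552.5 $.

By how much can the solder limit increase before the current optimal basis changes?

Binding constraints: solder, packaging. The basis is B = [[4,3],[3,1]] with det -5.
Per unit increase in solder, x* moves by d = (-0.2, 0.6).
The basis stays optimal until boards reaches 0; allowable increase = 185 hr.

185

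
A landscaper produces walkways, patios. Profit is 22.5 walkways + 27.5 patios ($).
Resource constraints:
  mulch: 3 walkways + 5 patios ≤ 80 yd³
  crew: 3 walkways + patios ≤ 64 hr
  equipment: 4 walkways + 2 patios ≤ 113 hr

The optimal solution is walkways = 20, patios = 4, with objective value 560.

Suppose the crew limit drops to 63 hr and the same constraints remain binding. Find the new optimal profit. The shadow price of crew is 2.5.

Δb = -1, so new z* = 560 + (2.5)·(-1) = 560 − 2.5 = 557.5.

557.5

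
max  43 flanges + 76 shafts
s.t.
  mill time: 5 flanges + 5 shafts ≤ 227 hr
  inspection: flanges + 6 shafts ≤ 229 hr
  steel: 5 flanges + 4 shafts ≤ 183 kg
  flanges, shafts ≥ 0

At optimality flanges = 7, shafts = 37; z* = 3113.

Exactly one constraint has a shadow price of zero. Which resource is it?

mill time

mill time: 220/227 (slack 7)
inspection: 229/229 (binding)
steel: 183/183 (binding)
By complementary slackness, a constraint with positive slack has shadow price 0 → mill time.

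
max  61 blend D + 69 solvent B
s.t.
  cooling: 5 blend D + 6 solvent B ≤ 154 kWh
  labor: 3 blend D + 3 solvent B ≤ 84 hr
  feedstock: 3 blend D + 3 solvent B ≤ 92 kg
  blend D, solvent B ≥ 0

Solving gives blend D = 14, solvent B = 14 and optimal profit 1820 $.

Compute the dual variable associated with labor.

7

Check each constraint at x*: cooling 154/154 (tight); labor 84/84 (tight); feedstock 84/92 (slack 8).
By complementary slackness, y = 0 for the non-binding constraint.
From A_Bᵀ y = c: 5·y_cooling + 3·y_labor = 61; 6·y_cooling + 3·y_labor = 69.
→ y_cooling = 8 and y_labor = 7.
Shadow price of labor = 7.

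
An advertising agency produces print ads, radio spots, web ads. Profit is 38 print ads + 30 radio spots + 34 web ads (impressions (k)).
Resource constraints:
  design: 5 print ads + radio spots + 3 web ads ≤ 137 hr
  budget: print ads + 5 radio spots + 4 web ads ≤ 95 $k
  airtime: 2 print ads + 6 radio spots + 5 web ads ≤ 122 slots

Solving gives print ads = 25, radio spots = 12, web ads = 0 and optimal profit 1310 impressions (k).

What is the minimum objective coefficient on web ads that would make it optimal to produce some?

Check each constraint at x*: design 137/137 (tight); budget 85/95 (slack 10); airtime 122/122 (tight).
Since budget is not tight, its dual is 0.
From A_Bᵀ y = c: 5·y_design + 2·y_airtime = 38; 1·y_design + 6·y_airtime = 30.
→ y_design = 6 and y_airtime = 4.
web ads enters the basis when its profit ≥ yᵀa₃ = 6·3 + 4·5 = 38.

38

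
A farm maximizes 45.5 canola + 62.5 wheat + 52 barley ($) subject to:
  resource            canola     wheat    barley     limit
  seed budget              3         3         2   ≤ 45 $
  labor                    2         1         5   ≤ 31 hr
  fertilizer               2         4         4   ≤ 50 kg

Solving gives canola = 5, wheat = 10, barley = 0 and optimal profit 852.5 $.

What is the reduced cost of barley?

-1

Check each constraint at x*: seed budget 45/45 (tight); labor 20/31 (slack 11); fertilizer 50/50 (tight).
By complementary slackness, y = 0 for the non-binding constraint.
Dual feasibility on the basic columns requires 3·y_seed budget + 2·y_fertilizer = 45.5, 3·y_seed budget + 4·y_fertilizer = 62.5.
Solving: y_seed budget = 9.5, y_fertilizer = 8.5.
Reduced cost of barley: c₃ − yᵀa₃ = 52 − (9.5·2 + 8.5·4) = 52 − 53 = -1.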